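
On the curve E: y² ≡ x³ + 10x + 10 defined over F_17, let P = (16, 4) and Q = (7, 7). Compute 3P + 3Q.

First 3P:
Repeated addition: build up to 3P.
2P: tangent at (16, 4): λ = (3·16² + 10)/(2·4) ≡ 13/8. 8⁻¹ ≡ 15 (mod 17), so λ ≡ 13·15 ≡ 8.
  x = λ² - 16 - 16 = 64 - 32 ≡ 15; y = λ·(16 - 15) - 4 ≡ 4. → (15, 4)
3P: (15, 4) + (16, 4). λ = (4 - 4)/(16 - 15) ≡ 0/1 mod 17. 1⁻¹ ≡ 1 (mod 17), so λ ≡ 0.
  x = λ² - 15 - 16 = 0 - 31 ≡ 3; y = λ·(15 - 3) - 4 ≡ 13. → (3, 13)
3P = (3, 13).
Next 3Q:
Repeated addition: build up to 3Q.
2Q: tangent at (7, 7): λ = (3·7² + 10)/(2·7) ≡ 4/14. 14⁻¹ ≡ 11 (mod 17), so λ ≡ 4·11 ≡ 10.
  x = λ² - 7 - 7 = 100 - 14 ≡ 1; y = λ·(7 - 1) - 7 ≡ 2. → (1, 2)
3Q: (1, 2) + (7, 7). λ = (7 - 2)/(7 - 1) ≡ 5/6 mod 17. 6⁻¹ ≡ 3 (mod 17), so λ ≡ 15.
  x = λ² - 1 - 7 = 225 - 8 ≡ 13; y = λ·(1 - 13) - 2 ≡ 5. → (13, 5)
3Q = (13, 5).
Finally 3P + 3Q:
(3, 13) + (13, 5). λ = (5 - 13)/(13 - 3) ≡ 9/10 mod 17. 10⁻¹ ≡ 12 (mod 17), so λ ≡ 6.
  x = λ² - 3 - 13 = 36 - 16 ≡ 3; y = λ·(3 - 3) - 13 ≡ 4. → (3, 4)

(3, 4)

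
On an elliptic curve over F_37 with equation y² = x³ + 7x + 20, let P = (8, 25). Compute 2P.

(18, 24)

tangent at (8, 25): λ = (3·8² + 7)/(2·25) ≡ 14/13. 13⁻¹ ≡ 20 (mod 37), so λ ≡ 14·20 ≡ 21.
  x = λ² - 8 - 8 = 441 - 16 ≡ 18; y = λ·(8 - 18) - 25 ≡ 24. → (18, 24)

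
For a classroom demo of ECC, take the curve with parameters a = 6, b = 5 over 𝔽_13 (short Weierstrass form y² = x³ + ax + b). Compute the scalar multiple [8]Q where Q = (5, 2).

Double-and-add on 8 = (1000)₂. Start with Q = (5, 2) for the leading 1-bit.
double: tangent at (5, 2): λ = (3·5² + 6)/(2·2) ≡ 3/4. 4⁻¹ ≡ 10 (mod 13) since 4·10 = 40 ≡ 1, so λ ≡ 3·10 ≡ 4.
  x = λ² - 5 - 5 = 16 - 10 ≡ 6; y = λ·(5 - 6) - 2 ≡ 7. → (6, 7)
double: tangent at (6, 7): λ = (3·6² + 6)/(2·7) ≡ 10/1. 1⁻¹ ≡ 1 (mod 13), so λ ≡ 10·1 ≡ 10.
  x = λ² - 6 - 6 = 100 - 12 ≡ 10; y = λ·(6 - 10) - 7 ≡ 5. → (10, 5)
double: tangent at (10, 5): λ = (3·10² + 6)/(2·5) ≡ 7/10. 10⁻¹ ≡ 4 (mod 13) since 10·4 = 40 ≡ 1, so λ ≡ 7·4 ≡ 2.
  x = λ² - 10 - 10 = 4 - 20 ≡ 10; y = λ·(10 - 10) - 5 ≡ 8. → (10, 8)

(10, 8)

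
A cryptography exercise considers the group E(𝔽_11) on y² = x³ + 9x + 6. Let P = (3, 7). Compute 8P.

(6, 10)

Double-and-add on 8 = (1000)₂. Start with P = (3, 7) for the leading 1-bit.
double: tangent at (3, 7): λ = (3·3² + 9)/(2·7) ≡ 3/3. 3⁻¹ ≡ 4 (mod 11), so λ ≡ 3·4 ≡ 1.
  x = λ² - 3 - 3 = 1 - 6 ≡ 6; y = λ·(3 - 6) - 7 ≡ 1. → (6, 1)
double: tangent at (6, 1): λ = (3·6² + 9)/(2·1) ≡ 7/2. 2⁻¹ ≡ 6 (mod 11), so λ ≡ 7·6 ≡ 9.
  x = λ² - 6 - 6 = 81 - 12 ≡ 3; y = λ·(6 - 3) - 1 ≡ 4. → (3, 4)
double: tangent at (3, 4): λ = (3·3² + 9)/(2·4) ≡ 3/8. 8⁻¹ ≡ 7 (mod 11), so λ ≡ 3·7 ≡ 10.
  x = λ² - 3 - 3 = 100 - 6 ≡ 6; y = λ·(3 - 6) - 4 ≡ 10. → (6, 10)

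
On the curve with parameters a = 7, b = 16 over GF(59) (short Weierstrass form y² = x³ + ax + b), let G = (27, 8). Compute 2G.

tangent at (27, 8): λ = (3·27² + 7)/(2·8) ≡ 11/16. 16⁻¹ ≡ 48 (mod 59), so λ ≡ 11·48 ≡ 56.
  x = λ² - 27 - 27 = 3136 - 54 ≡ 14; y = λ·(27 - 14) - 8 ≡ 12. → (14, 12)

(14, 12)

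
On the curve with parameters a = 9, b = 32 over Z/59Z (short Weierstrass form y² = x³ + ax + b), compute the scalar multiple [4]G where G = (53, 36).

Double-and-add on 4 = (100)₂. Start with G = (53, 36) for the leading 1-bit.
double: tangent at (53, 36): λ = (3·53² + 9)/(2·36) ≡ 58/13. 13⁻¹ ≡ 50 (mod 59) since 13·50 = 650 ≡ 1, so λ ≡ 58·50 ≡ 9.
  x = λ² - 53 - 53 = 81 - 106 ≡ 34; y = λ·(53 - 34) - 36 ≡ 17. → (34, 17)
double: tangent at (34, 17): λ = (3·34² + 9)/(2·17) ≡ 55/34. 34⁻¹ ≡ 33 (mod 59) since 34·33 = 1122 ≡ 1, so λ ≡ 55·33 ≡ 45.
  x = λ² - 34 - 34 = 2025 - 68 ≡ 10; y = λ·(34 - 10) - 17 ≡ 1. → (10, 1)

(10, 1)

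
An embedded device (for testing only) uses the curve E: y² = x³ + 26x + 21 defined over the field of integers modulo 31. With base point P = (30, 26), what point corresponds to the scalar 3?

Repeated addition: build up to 3P.
2P: tangent at (30, 26): λ = (3·30² + 26)/(2·26) ≡ 29/21. 21⁻¹ ≡ 3 (mod 31), so λ ≡ 29·3 ≡ 25.
  x = λ² - 30 - 30 = 625 - 60 ≡ 7; y = λ·(30 - 7) - 26 ≡ 22. → (7, 22)
3P: (7, 22) + (30, 26). λ = (26 - 22)/(30 - 7) ≡ 4/23 mod 31. 23⁻¹ ≡ 27 (mod 31) since 23·27 = 621 ≡ 1, so λ ≡ 15.
  x = λ² - 7 - 30 = 225 - 37 ≡ 2; y = λ·(7 - 2) - 22 ≡ 22. → (2, 22)

(2, 22)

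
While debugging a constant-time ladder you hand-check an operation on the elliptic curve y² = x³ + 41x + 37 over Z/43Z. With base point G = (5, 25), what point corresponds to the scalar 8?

Double-and-add on 8 = (1000)₂. Start with G = (5, 25) for the leading 1-bit.
double: tangent at (5, 25): λ = (3·5² + 41)/(2·25) ≡ 30/7. 7⁻¹ ≡ 37 (mod 43), so λ ≡ 30·37 ≡ 35.
  x = λ² - 5 - 5 = 1225 - 10 ≡ 11; y = λ·(5 - 11) - 25 ≡ 23. → (11, 23)
double: tangent at (11, 23): λ = (3·11² + 41)/(2·23) ≡ 17/3. 3⁻¹ ≡ 29 (mod 43) since 3·29 = 87 ≡ 1, so λ ≡ 17·29 ≡ 20.
  x = λ² - 11 - 11 = 400 - 22 ≡ 34; y = λ·(11 - 34) - 23 ≡ 33. → (34, 33)
double: tangent at (34, 33): λ = (3·34² + 41)/(2·33) ≡ 26/23. 23⁻¹ ≡ 15 (mod 43), so λ ≡ 26·15 ≡ 3.
  x = λ² - 34 - 34 = 9 - 68 ≡ 27; y = λ·(34 - 27) - 33 ≡ 31. → (27, 31)

(27, 31)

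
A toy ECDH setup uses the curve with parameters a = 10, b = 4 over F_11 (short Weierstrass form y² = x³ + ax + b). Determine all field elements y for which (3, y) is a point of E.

x³ + 10x + 4 = 61 ≡ 6 (mod 11).
6 is a non-residue mod 11; no y exists.

none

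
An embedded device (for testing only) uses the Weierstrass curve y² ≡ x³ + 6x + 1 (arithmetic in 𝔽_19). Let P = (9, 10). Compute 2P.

tangent at (9, 10): λ = (3·9² + 6)/(2·10) ≡ 2/1. 1⁻¹ ≡ 1 (mod 19), so λ ≡ 2·1 ≡ 2.
  x = λ² - 9 - 9 = 4 - 18 ≡ 5; y = λ·(9 - 5) - 10 ≡ 17. → (5, 17)

(5, 17)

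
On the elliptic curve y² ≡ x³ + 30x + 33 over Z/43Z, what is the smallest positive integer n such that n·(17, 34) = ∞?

8

2P: tangent at (17, 34): λ = (3·17² + 30)/(2·34) ≡ 37/25. 25⁻¹ ≡ 31 (mod 43) since 25·31 = 775 ≡ 1, so λ ≡ 37·31 ≡ 29.
  x = λ² - 17 - 17 = 841 - 34 ≡ 33; y = λ·(17 - 33) - 34 ≡ 18. → (33, 18)
3P: (33, 18) + (17, 34). λ = (34 - 18)/(17 - 33) ≡ 16/27 mod 43. 27⁻¹ ≡ 8 (mod 43) since 27·8 = 216 ≡ 1, so λ ≡ 42.
  x = λ² - 33 - 17 = 1764 - 50 ≡ 37; y = λ·(33 - 37) - 18 ≡ 29. → (37, 29)
4P: (37, 29) + (17, 34). λ = (34 - 29)/(17 - 37) ≡ 5/23 mod 43. 23⁻¹ ≡ 15 (mod 43), so λ ≡ 32.
  x = λ² - 37 - 17 = 1024 - 54 ≡ 24; y = λ·(37 - 24) - 29 ≡ 0. → (24, 0)
5P: (24, 0) + (17, 34). λ = (34 - 0)/(17 - 24) ≡ 34/36 mod 43. 36⁻¹ ≡ 6 (mod 43), so λ ≡ 32.
  x = λ² - 24 - 17 = 1024 - 41 ≡ 37; y = λ·(24 - 37) - 0 ≡ 14. → (37, 14)
6P: (37, 14) + (17, 34). λ = (34 - 14)/(17 - 37) ≡ 20/23 mod 43. 23⁻¹ ≡ 15 (mod 43), so λ ≡ 42.
  x = λ² - 37 - 17 = 1764 - 54 ≡ 33; y = λ·(37 - 33) - 14 ≡ 25. → (33, 25)
7P: (33, 25) + (17, 34). λ = (34 - 25)/(17 - 33) ≡ 9/27 mod 43. 27⁻¹ ≡ 8 (mod 43), so λ ≡ 29.
  x = λ² - 33 - 17 = 841 - 50 ≡ 17; y = λ·(33 - 17) - 25 ≡ 9. → (17, 9)
8P: (17, 9) + (17, 34): same x and y₁ ≡ -y₂, so the sum is ∞.
8P = ∞, so the order is 8.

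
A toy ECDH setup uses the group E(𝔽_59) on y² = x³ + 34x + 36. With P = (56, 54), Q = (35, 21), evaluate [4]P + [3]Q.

(12, 15)

First 4P:
Double-and-add on 4 = (100)₂. Start with P = (56, 54) for the leading 1-bit.
double: tangent at (56, 54): λ = (3·56² + 34)/(2·54) ≡ 2/49. 49⁻¹ ≡ 53 (mod 59), so λ ≡ 2·53 ≡ 47.
  x = λ² - 56 - 56 = 2209 - 112 ≡ 32; y = λ·(56 - 32) - 54 ≡ 12. → (32, 12)
double: tangent at (32, 12): λ = (3·32² + 34)/(2·12) ≡ 38/24. 24⁻¹ ≡ 32 (mod 59), so λ ≡ 38·32 ≡ 36.
  x = λ² - 32 - 32 = 1296 - 64 ≡ 52; y = λ·(32 - 52) - 12 ≡ 35. → (52, 35)
4P = (52, 35).
Next 3Q:
Repeated addition: build up to 3Q.
2Q: tangent at (35, 21): λ = (3·35² + 34)/(2·21) ≡ 51/42. 42⁻¹ ≡ 52 (mod 59) since 42·52 = 2184 ≡ 1, so λ ≡ 51·52 ≡ 56.
  x = λ² - 35 - 35 = 3136 - 70 ≡ 57; y = λ·(35 - 57) - 21 ≡ 45. → (57, 45)
3Q: (57, 45) + (35, 21). λ = (21 - 45)/(35 - 57) ≡ 35/37 mod 59. 37⁻¹ ≡ 8 (mod 59), so λ ≡ 44.
  x = λ² - 57 - 35 = 1936 - 92 ≡ 15; y = λ·(57 - 15) - 45 ≡ 33. → (15, 33)
3Q = (15, 33).
Finally 4P + 3Q:
(52, 35) + (15, 33). λ = (33 - 35)/(15 - 52) ≡ 57/22 mod 59. 22⁻¹ ≡ 51 (mod 59), so λ ≡ 16.
  x = λ² - 52 - 15 = 256 - 67 ≡ 12; y = λ·(52 - 12) - 35 ≡ 15. → (12, 15)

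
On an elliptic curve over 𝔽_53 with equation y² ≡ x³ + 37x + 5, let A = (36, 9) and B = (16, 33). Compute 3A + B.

(31, 16)

First 3A:
Repeated addition: build up to 3A.
2A: tangent at (36, 9): λ = (3·36² + 37)/(2·9) ≡ 3/18. 18⁻¹ ≡ 3 (mod 53), so λ ≡ 3·3 ≡ 9.
  x = λ² - 36 - 36 = 81 - 72 ≡ 9; y = λ·(36 - 9) - 9 ≡ 22. → (9, 22)
3A: (9, 22) + (36, 9). λ = (9 - 22)/(36 - 9) ≡ 40/27 mod 53. 27⁻¹ ≡ 2 (mod 53), so λ ≡ 27.
  x = λ² - 9 - 36 = 729 - 45 ≡ 48; y = λ·(9 - 48) - 22 ≡ 38. → (48, 38)
3A = (48, 38).
Finally 3A + B:
(48, 38) + (16, 33). λ = (33 - 38)/(16 - 48) ≡ 48/21 mod 53. 21⁻¹ ≡ 48 (mod 53), so λ ≡ 25.
  x = λ² - 48 - 16 = 625 - 64 ≡ 31; y = λ·(48 - 31) - 38 ≡ 16. → (31, 16)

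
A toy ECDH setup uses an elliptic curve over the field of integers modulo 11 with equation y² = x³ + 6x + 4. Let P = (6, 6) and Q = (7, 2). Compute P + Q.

(6, 6) + (7, 2). λ = (2 - 6)/(7 - 6) ≡ 7/1 mod 11. 1⁻¹ ≡ 1 (mod 11) since 1·1 = 1 ≡ 1, so λ ≡ 7.
  x = λ² - 6 - 7 = 49 - 13 ≡ 3; y = λ·(6 - 3) - 6 ≡ 4. → (3, 4)

(3, 4)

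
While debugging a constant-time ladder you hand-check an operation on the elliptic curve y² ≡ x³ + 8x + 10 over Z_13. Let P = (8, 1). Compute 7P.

(11, 5)

Repeated addition: build up to 7P.
2P: tangent at (8, 1): λ = (3·8² + 8)/(2·1) ≡ 5/2. 2⁻¹ ≡ 7 (mod 13) since 2·7 = 14 ≡ 1, so λ ≡ 5·7 ≡ 9.
  x = λ² - 8 - 8 = 81 - 16 ≡ 0; y = λ·(8 - 0) - 1 ≡ 6. → (0, 6)
3P: (0, 6) + (8, 1). λ = (1 - 6)/(8 - 0) ≡ 8/8 mod 13. 8⁻¹ ≡ 5 (mod 13) since 8·5 = 40 ≡ 1, so λ ≡ 1.
  x = λ² - 0 - 8 = 1 - 8 ≡ 6; y = λ·(0 - 6) - 6 ≡ 1. → (6, 1)
4P: (6, 1) + (8, 1). λ = (1 - 1)/(8 - 6) ≡ 0/2 mod 13. 2⁻¹ ≡ 7 (mod 13), so λ ≡ 0.
  x = λ² - 6 - 8 = 0 - 14 ≡ 12; y = λ·(6 - 12) - 1 ≡ 12. → (12, 12)
5P: (12, 12) + (8, 1). λ = (1 - 12)/(8 - 12) ≡ 2/9 mod 13. 9⁻¹ ≡ 3 (mod 13), so λ ≡ 6.
  x = λ² - 12 - 8 = 36 - 20 ≡ 3; y = λ·(12 - 3) - 12 ≡ 3. → (3, 3)
6P: (3, 3) + (8, 1). λ = (1 - 3)/(8 - 3) ≡ 11/5 mod 13. 5⁻¹ ≡ 8 (mod 13) since 5·8 = 40 ≡ 1, so λ ≡ 10.
  x = λ² - 3 - 8 = 100 - 11 ≡ 11; y = λ·(3 - 11) - 3 ≡ 8. → (11, 8)
7P: (11, 8) + (8, 1). λ = (1 - 8)/(8 - 11) ≡ 6/10 mod 13. 10⁻¹ ≡ 4 (mod 13), so λ ≡ 11.
  x = λ² - 11 - 8 = 121 - 19 ≡ 11; y = λ·(11 - 11) - 8 ≡ 5. → (11, 5)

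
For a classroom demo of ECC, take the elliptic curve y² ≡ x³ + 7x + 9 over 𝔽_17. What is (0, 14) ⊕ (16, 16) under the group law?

(0, 14) + (16, 16). λ = (16 - 14)/(16 - 0) ≡ 2/16 mod 17. 16⁻¹ ≡ 16 (mod 17), so λ ≡ 15.
  x = λ² - 0 - 16 = 225 - 16 ≡ 5; y = λ·(0 - 5) - 14 ≡ 13. → (5, 13)

(5, 13)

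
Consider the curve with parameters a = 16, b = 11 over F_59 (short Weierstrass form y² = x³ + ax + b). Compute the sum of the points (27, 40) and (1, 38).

(27, 40) + (1, 38). λ = (38 - 40)/(1 - 27) ≡ 57/33 mod 59. 33⁻¹ ≡ 34 (mod 59) since 33·34 = 1122 ≡ 1, so λ ≡ 50.
  x = λ² - 27 - 1 = 2500 - 28 ≡ 53; y = λ·(27 - 53) - 40 ≡ 17. → (53, 17)

(53, 17)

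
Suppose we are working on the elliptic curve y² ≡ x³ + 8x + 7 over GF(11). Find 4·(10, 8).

Write Q = (10, 8).
Repeated addition: build up to 4Q.
2Q: tangent at (10, 8): λ = (3·10² + 8)/(2·8) ≡ 0/5. 5⁻¹ ≡ 9 (mod 11), so λ ≡ 0·9 ≡ 0.
  x = λ² - 10 - 10 = 0 - 20 ≡ 2; y = λ·(10 - 2) - 8 ≡ 3. → (2, 3)
3Q: (2, 3) + (10, 8). λ = (8 - 3)/(10 - 2) ≡ 5/8 mod 11. 8⁻¹ ≡ 7 (mod 11), so λ ≡ 2.
  x = λ² - 2 - 10 = 4 - 12 ≡ 3; y = λ·(2 - 3) - 3 ≡ 6. → (3, 6)
4Q: (3, 6) + (10, 8). λ = (8 - 6)/(10 - 3) ≡ 2/7 mod 11. 7⁻¹ ≡ 8 (mod 11), so λ ≡ 5.
  x = λ² - 3 - 10 = 25 - 13 ≡ 1; y = λ·(3 - 1) - 6 ≡ 4. → (1, 4)

(1, 4)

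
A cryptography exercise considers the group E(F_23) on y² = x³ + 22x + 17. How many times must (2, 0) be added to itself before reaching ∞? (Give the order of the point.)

2

2P: (2, 0) + (2, 0): same x and y₁ ≡ -y₂, so the sum is ∞.
2P = ∞, so the order is 2.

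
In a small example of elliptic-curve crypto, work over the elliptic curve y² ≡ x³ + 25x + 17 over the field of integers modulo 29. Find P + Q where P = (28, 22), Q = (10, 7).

(28, 22) + (10, 7). λ = (7 - 22)/(10 - 28) ≡ 14/11 mod 29. 11⁻¹ ≡ 8 (mod 29), so λ ≡ 25.
  x = λ² - 28 - 10 = 625 - 38 ≡ 7; y = λ·(28 - 7) - 22 ≡ 10. → (7, 10)

(7, 10)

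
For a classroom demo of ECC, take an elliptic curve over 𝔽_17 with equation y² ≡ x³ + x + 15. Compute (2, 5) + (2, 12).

O

The two points share x = 2 and their y-coordinates satisfy 5 + 12 ≡ 0 (mod 17), so they are inverses. Their sum is the point at infinity.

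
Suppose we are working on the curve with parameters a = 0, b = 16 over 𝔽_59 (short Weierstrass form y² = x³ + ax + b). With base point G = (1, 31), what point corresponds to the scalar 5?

Repeated addition: build up to 5G.
2G: tangent at (1, 31): λ = (3·1² + 0)/(2·31) ≡ 3/3. 3⁻¹ ≡ 20 (mod 59) since 3·20 = 60 ≡ 1, so λ ≡ 3·20 ≡ 1.
  x = λ² - 1 - 1 = 1 - 2 ≡ 58; y = λ·(1 - 58) - 31 ≡ 30. → (58, 30)
3G: (58, 30) + (1, 31). λ = (31 - 30)/(1 - 58) ≡ 1/2 mod 59. 2⁻¹ ≡ 30 (mod 59), so λ ≡ 30.
  x = λ² - 58 - 1 = 900 - 59 ≡ 15; y = λ·(58 - 15) - 30 ≡ 21. → (15, 21)
4G: (15, 21) + (1, 31). λ = (31 - 21)/(1 - 15) ≡ 10/45 mod 59. 45⁻¹ ≡ 21 (mod 59), so λ ≡ 33.
  x = λ² - 15 - 1 = 1089 - 16 ≡ 11; y = λ·(15 - 11) - 21 ≡ 52. → (11, 52)
5G: (11, 52) + (1, 31). λ = (31 - 52)/(1 - 11) ≡ 38/49 mod 59. 49⁻¹ ≡ 53 (mod 59), so λ ≡ 8.
  x = λ² - 11 - 1 = 64 - 12 ≡ 52; y = λ·(11 - 52) - 52 ≡ 33. → (52, 33)

(52, 33)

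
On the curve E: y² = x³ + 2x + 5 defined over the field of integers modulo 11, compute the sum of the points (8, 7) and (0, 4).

(4, 0)

(8, 7) + (0, 4). λ = (4 - 7)/(0 - 8) ≡ 8/3 mod 11. 3⁻¹ ≡ 4 (mod 11), so λ ≡ 10.
  x = λ² - 8 - 0 = 100 - 8 ≡ 4; y = λ·(8 - 4) - 7 ≡ 0. → (4, 0)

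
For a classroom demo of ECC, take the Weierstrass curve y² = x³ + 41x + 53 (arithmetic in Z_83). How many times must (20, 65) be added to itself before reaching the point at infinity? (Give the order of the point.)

9

2P: tangent at (20, 65): λ = (3·20² + 41)/(2·65) ≡ 79/47. 47⁻¹ ≡ 53 (mod 83) since 47·53 = 2491 ≡ 1, so λ ≡ 79·53 ≡ 37.
  x = λ² - 20 - 20 = 1369 - 40 ≡ 1; y = λ·(20 - 1) - 65 ≡ 57. → (1, 57)
3P: (1, 57) + (20, 65). λ = (65 - 57)/(20 - 1) ≡ 8/19 mod 83. 19⁻¹ ≡ 35 (mod 83) since 19·35 = 665 ≡ 1, so λ ≡ 31.
  x = λ² - 1 - 20 = 961 - 21 ≡ 27; y = λ·(1 - 27) - 57 ≡ 50. → (27, 50)
4P: (27, 50) + (20, 65). λ = (65 - 50)/(20 - 27) ≡ 15/76 mod 83. 76⁻¹ ≡ 71 (mod 83), so λ ≡ 69.
  x = λ² - 27 - 20 = 4761 - 47 ≡ 66; y = λ·(27 - 66) - 50 ≡ 81. → (66, 81)
5P: (66, 81) + (20, 65). λ = (65 - 81)/(20 - 66) ≡ 67/37 mod 83. 37⁻¹ ≡ 9 (mod 83), so λ ≡ 22.
  x = λ² - 66 - 20 = 484 - 86 ≡ 66; y = λ·(66 - 66) - 81 ≡ 2. → (66, 2)
6P: (66, 2) + (20, 65). λ = (65 - 2)/(20 - 66) ≡ 63/37 mod 83. 37⁻¹ ≡ 9 (mod 83), so λ ≡ 69.
  x = λ² - 66 - 20 = 4761 - 86 ≡ 27; y = λ·(66 - 27) - 2 ≡ 33. → (27, 33)
7P: (27, 33) + (20, 65). λ = (65 - 33)/(20 - 27) ≡ 32/76 mod 83. 76⁻¹ ≡ 71 (mod 83) since 76·71 = 5396 ≡ 1, so λ ≡ 31.
  x = λ² - 27 - 20 = 961 - 47 ≡ 1; y = λ·(27 - 1) - 33 ≡ 26. → (1, 26)
8P: (1, 26) + (20, 65). λ = (65 - 26)/(20 - 1) ≡ 39/19 mod 83. 19⁻¹ ≡ 35 (mod 83), so λ ≡ 37.
  x = λ² - 1 - 20 = 1369 - 21 ≡ 20; y = λ·(1 - 20) - 26 ≡ 18. → (20, 18)
9P: (20, 18) + (20, 65): same x and y₁ ≡ -y₂, so the sum is the point at infinity.
9P = the point at infinity, so the order is 9.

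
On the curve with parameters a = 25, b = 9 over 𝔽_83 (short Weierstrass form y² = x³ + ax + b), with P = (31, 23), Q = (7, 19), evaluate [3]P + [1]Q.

First 3P:
Repeated addition: build up to 3P.
2P: tangent at (31, 23): λ = (3·31² + 25)/(2·23) ≡ 3/46. 46⁻¹ ≡ 74 (mod 83), so λ ≡ 3·74 ≡ 56.
  x = λ² - 31 - 31 = 3136 - 62 ≡ 3; y = λ·(31 - 3) - 23 ≡ 51. → (3, 51)
3P: (3, 51) + (31, 23). λ = (23 - 51)/(31 - 3) ≡ 55/28 mod 83. 28⁻¹ ≡ 3 (mod 83), so λ ≡ 82.
  x = λ² - 3 - 31 = 6724 - 34 ≡ 50; y = λ·(3 - 50) - 51 ≡ 79. → (50, 79)
3P = (50, 79).
Finally 3P + Q:
(50, 79) + (7, 19). λ = (19 - 79)/(7 - 50) ≡ 23/40 mod 83. 40⁻¹ ≡ 27 (mod 83), so λ ≡ 40.
  x = λ² - 50 - 7 = 1600 - 57 ≡ 49; y = λ·(50 - 49) - 79 ≡ 44. → (49, 44)

(49, 44)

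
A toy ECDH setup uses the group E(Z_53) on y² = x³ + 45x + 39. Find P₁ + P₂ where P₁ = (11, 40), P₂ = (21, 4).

(17, 24)

(11, 40) + (21, 4). λ = (4 - 40)/(21 - 11) ≡ 17/10 mod 53. 10⁻¹ ≡ 16 (mod 53), so λ ≡ 7.
  x = λ² - 11 - 21 = 49 - 32 ≡ 17; y = λ·(11 - 17) - 40 ≡ 24. → (17, 24)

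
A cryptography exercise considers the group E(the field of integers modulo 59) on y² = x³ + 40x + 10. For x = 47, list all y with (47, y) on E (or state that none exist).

none

x³ + 40x + 10 = 105713 ≡ 44 (mod 59).
44 is a non-residue mod 59; no y exists.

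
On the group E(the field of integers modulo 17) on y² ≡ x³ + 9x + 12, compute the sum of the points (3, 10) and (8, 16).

(3, 10) + (8, 16). λ = (16 - 10)/(8 - 3) ≡ 6/5 mod 17. 5⁻¹ ≡ 7 (mod 17), so λ ≡ 8.
  x = λ² - 3 - 8 = 64 - 11 ≡ 2; y = λ·(3 - 2) - 10 ≡ 15. → (2, 15)

(2, 15)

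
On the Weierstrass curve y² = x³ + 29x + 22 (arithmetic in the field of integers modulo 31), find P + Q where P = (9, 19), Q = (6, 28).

(9, 19) + (6, 28). λ = (28 - 19)/(6 - 9) ≡ 9/28 mod 31. 28⁻¹ ≡ 10 (mod 31) since 28·10 = 280 ≡ 1, so λ ≡ 28.
  x = λ² - 9 - 6 = 784 - 15 ≡ 25; y = λ·(9 - 25) - 19 ≡ 29. → (25, 29)

(25, 29)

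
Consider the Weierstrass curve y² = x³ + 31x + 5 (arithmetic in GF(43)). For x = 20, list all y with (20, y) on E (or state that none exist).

x³ + 31x + 5 = 8625 ≡ 25 (mod 43).
Square roots of 25 mod 43: 5 and 38 (since 5² = 25 ≡ 25).

5, 38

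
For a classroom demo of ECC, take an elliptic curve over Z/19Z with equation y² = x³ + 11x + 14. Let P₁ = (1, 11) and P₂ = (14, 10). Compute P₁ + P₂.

(13, 6)

(1, 11) + (14, 10). λ = (10 - 11)/(14 - 1) ≡ 18/13 mod 19. 13⁻¹ ≡ 3 (mod 19), so λ ≡ 16.
  x = λ² - 1 - 14 = 256 - 15 ≡ 13; y = λ·(1 - 13) - 11 ≡ 6. → (13, 6)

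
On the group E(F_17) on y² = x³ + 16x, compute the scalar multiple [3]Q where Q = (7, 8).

Repeated addition: build up to 3Q.
2Q: tangent at (7, 8): λ = (3·7² + 16)/(2·8) ≡ 10/16. 16⁻¹ ≡ 16 (mod 17), so λ ≡ 10·16 ≡ 7.
  x = λ² - 7 - 7 = 49 - 14 ≡ 1; y = λ·(7 - 1) - 8 ≡ 0. → (1, 0)
3Q: (1, 0) + (7, 8). λ = (8 - 0)/(7 - 1) ≡ 8/6 mod 17. 6⁻¹ ≡ 3 (mod 17), so λ ≡ 7.
  x = λ² - 1 - 7 = 49 - 8 ≡ 7; y = λ·(1 - 7) - 0 ≡ 9. → (7, 9)

(7, 9)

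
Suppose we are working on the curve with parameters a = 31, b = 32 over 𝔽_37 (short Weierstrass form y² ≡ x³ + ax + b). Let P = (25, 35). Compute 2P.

(35, 31)

tangent at (25, 35): λ = (3·25² + 31)/(2·35) ≡ 19/33. 33⁻¹ ≡ 9 (mod 37) since 33·9 = 297 ≡ 1, so λ ≡ 19·9 ≡ 23.
  x = λ² - 25 - 25 = 529 - 50 ≡ 35; y = λ·(25 - 35) - 35 ≡ 31. → (35, 31)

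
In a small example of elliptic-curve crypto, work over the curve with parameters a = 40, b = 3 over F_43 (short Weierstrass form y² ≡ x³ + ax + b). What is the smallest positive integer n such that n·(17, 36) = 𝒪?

8

2P: tangent at (17, 36): λ = (3·17² + 40)/(2·36) ≡ 4/29. 29⁻¹ ≡ 3 (mod 43), so λ ≡ 4·3 ≡ 12.
  x = λ² - 17 - 17 = 144 - 34 ≡ 24; y = λ·(17 - 24) - 36 ≡ 9. → (24, 9)
3P: (24, 9) + (17, 36). λ = (36 - 9)/(17 - 24) ≡ 27/36 mod 43. 36⁻¹ ≡ 6 (mod 43), so λ ≡ 33.
  x = λ² - 24 - 17 = 1089 - 41 ≡ 16; y = λ·(24 - 16) - 9 ≡ 40. → (16, 40)
4P: (16, 40) + (17, 36). λ = (36 - 40)/(17 - 16) ≡ 39/1 mod 43. 1⁻¹ ≡ 1 (mod 43), so λ ≡ 39.
  x = λ² - 16 - 17 = 1521 - 33 ≡ 26; y = λ·(16 - 26) - 40 ≡ 0. → (26, 0)
5P: (26, 0) + (17, 36). λ = (36 - 0)/(17 - 26) ≡ 36/34 mod 43. 34⁻¹ ≡ 19 (mod 43), so λ ≡ 39.
  x = λ² - 26 - 17 = 1521 - 43 ≡ 16; y = λ·(26 - 16) - 0 ≡ 3. → (16, 3)
6P: (16, 3) + (17, 36). λ = (36 - 3)/(17 - 16) ≡ 33/1 mod 43. 1⁻¹ ≡ 1 (mod 43), so λ ≡ 33.
  x = λ² - 16 - 17 = 1089 - 33 ≡ 24; y = λ·(16 - 24) - 3 ≡ 34. → (24, 34)
7P: (24, 34) + (17, 36). λ = (36 - 34)/(17 - 24) ≡ 2/36 mod 43. 36⁻¹ ≡ 6 (mod 43) since 36·6 = 216 ≡ 1, so λ ≡ 12.
  x = λ² - 24 - 17 = 144 - 41 ≡ 17; y = λ·(24 - 17) - 34 ≡ 7. → (17, 7)
8P: (17, 7) + (17, 36): same x and y₁ ≡ -y₂, so the sum is 𝒪.
8P = 𝒪, so the order is 8.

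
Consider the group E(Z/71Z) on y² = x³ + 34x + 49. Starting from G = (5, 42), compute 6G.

(55, 33)

Double-and-add on 6 = (110)₂. Start with G = (5, 42) for the leading 1-bit.
double: tangent at (5, 42): λ = (3·5² + 34)/(2·42) ≡ 38/13. 13⁻¹ ≡ 11 (mod 71), so λ ≡ 38·11 ≡ 63.
  x = λ² - 5 - 5 = 3969 - 10 ≡ 54; y = λ·(5 - 54) - 42 ≡ 66. → (54, 66)
add G: (54, 66) + (5, 42). λ = (42 - 66)/(5 - 54) ≡ 47/22 mod 71. 22⁻¹ ≡ 42 (mod 71), so λ ≡ 57.
  x = λ² - 54 - 5 = 3249 - 59 ≡ 66; y = λ·(54 - 66) - 66 ≡ 31. → (66, 31)
double: tangent at (66, 31): λ = (3·66² + 34)/(2·31) ≡ 38/62. 62⁻¹ ≡ 63 (mod 71), so λ ≡ 38·63 ≡ 51.
  x = λ² - 66 - 66 = 2601 - 132 ≡ 55; y = λ·(66 - 55) - 31 ≡ 33. → (55, 33)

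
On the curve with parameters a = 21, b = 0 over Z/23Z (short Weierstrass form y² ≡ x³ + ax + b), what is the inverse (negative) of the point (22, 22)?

-(22, 22) = (22, -22 mod 23) = (22, 1).

(22, 1)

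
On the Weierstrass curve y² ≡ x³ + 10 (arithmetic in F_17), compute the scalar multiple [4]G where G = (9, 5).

(12, 15)

Repeated addition: build up to 4G.
2G: tangent at (9, 5): λ = (3·9² + 0)/(2·5) ≡ 5/10. 10⁻¹ ≡ 12 (mod 17), so λ ≡ 5·12 ≡ 9.
  x = λ² - 9 - 9 = 81 - 18 ≡ 12; y = λ·(9 - 12) - 5 ≡ 2. → (12, 2)
3G: (12, 2) + (9, 5). λ = (5 - 2)/(9 - 12) ≡ 3/14 mod 17. 14⁻¹ ≡ 11 (mod 17), so λ ≡ 16.
  x = λ² - 12 - 9 = 256 - 21 ≡ 14; y = λ·(12 - 14) - 2 ≡ 0. → (14, 0)
4G: (14, 0) + (9, 5). λ = (5 - 0)/(9 - 14) ≡ 5/12 mod 17. 12⁻¹ ≡ 10 (mod 17) since 12·10 = 120 ≡ 1, so λ ≡ 16.
  x = λ² - 14 - 9 = 256 - 23 ≡ 12; y = λ·(14 - 12) - 0 ≡ 15. → (12, 15)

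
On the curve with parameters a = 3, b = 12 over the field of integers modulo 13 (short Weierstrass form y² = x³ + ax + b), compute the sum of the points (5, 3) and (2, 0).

(5, 3) + (2, 0). λ = (0 - 3)/(2 - 5) ≡ 10/10 mod 13. 10⁻¹ ≡ 4 (mod 13), so λ ≡ 1.
  x = λ² - 5 - 2 = 1 - 7 ≡ 7; y = λ·(5 - 7) - 3 ≡ 8. → (7, 8)

(7, 8)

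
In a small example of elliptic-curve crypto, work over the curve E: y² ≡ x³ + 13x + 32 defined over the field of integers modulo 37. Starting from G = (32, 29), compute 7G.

(31, 16)

Repeated addition: build up to 7G.
2G: tangent at (32, 29): λ = (3·32² + 13)/(2·29) ≡ 14/21. 21⁻¹ ≡ 30 (mod 37) since 21·30 = 630 ≡ 1, so λ ≡ 14·30 ≡ 13.
  x = λ² - 32 - 32 = 169 - 64 ≡ 31; y = λ·(32 - 31) - 29 ≡ 21. → (31, 21)
3G: (31, 21) + (32, 29). λ = (29 - 21)/(32 - 31) ≡ 8/1 mod 37. 1⁻¹ ≡ 1 (mod 37), so λ ≡ 8.
  x = λ² - 31 - 32 = 64 - 63 ≡ 1; y = λ·(31 - 1) - 21 ≡ 34. → (1, 34)
4G: (1, 34) + (32, 29). λ = (29 - 34)/(32 - 1) ≡ 32/31 mod 37. 31⁻¹ ≡ 6 (mod 37), so λ ≡ 7.
  x = λ² - 1 - 32 = 49 - 33 ≡ 16; y = λ·(1 - 16) - 34 ≡ 9. → (16, 9)
5G: (16, 9) + (32, 29). λ = (29 - 9)/(32 - 16) ≡ 20/16 mod 37. 16⁻¹ ≡ 7 (mod 37), so λ ≡ 29.
  x = λ² - 16 - 32 = 841 - 48 ≡ 16; y = λ·(16 - 16) - 9 ≡ 28. → (16, 28)
6G: (16, 28) + (32, 29). λ = (29 - 28)/(32 - 16) ≡ 1/16 mod 37. 16⁻¹ ≡ 7 (mod 37) since 16·7 = 112 ≡ 1, so λ ≡ 7.
  x = λ² - 16 - 32 = 49 - 48 ≡ 1; y = λ·(16 - 1) - 28 ≡ 3. → (1, 3)
7G: (1, 3) + (32, 29). λ = (29 - 3)/(32 - 1) ≡ 26/31 mod 37. 31⁻¹ ≡ 6 (mod 37), so λ ≡ 8.
  x = λ² - 1 - 32 = 64 - 33 ≡ 31; y = λ·(1 - 31) - 3 ≡ 16. → (31, 16)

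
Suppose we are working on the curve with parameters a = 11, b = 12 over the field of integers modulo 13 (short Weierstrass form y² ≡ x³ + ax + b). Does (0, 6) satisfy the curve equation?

y² = 6² ≡ 10; x³ + 11x + 12 = 12 ≡ 12 (mod 13). 10 ≠ 12.

no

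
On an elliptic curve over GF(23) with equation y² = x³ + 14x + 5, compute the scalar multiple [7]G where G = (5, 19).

Repeated addition: build up to 7G.
2G: tangent at (5, 19): λ = (3·5² + 14)/(2·19) ≡ 20/15. 15⁻¹ ≡ 20 (mod 23), so λ ≡ 20·20 ≡ 9.
  x = λ² - 5 - 5 = 81 - 10 ≡ 2; y = λ·(5 - 2) - 19 ≡ 8. → (2, 8)
3G: (2, 8) + (5, 19). λ = (19 - 8)/(5 - 2) ≡ 11/3 mod 23. 3⁻¹ ≡ 8 (mod 23), so λ ≡ 19.
  x = λ² - 2 - 5 = 361 - 7 ≡ 9; y = λ·(2 - 9) - 8 ≡ 20. → (9, 20)
4G: (9, 20) + (5, 19). λ = (19 - 20)/(5 - 9) ≡ 22/19 mod 23. 19⁻¹ ≡ 17 (mod 23) since 19·17 = 323 ≡ 1, so λ ≡ 6.
  x = λ² - 9 - 5 = 36 - 14 ≡ 22; y = λ·(9 - 22) - 20 ≡ 17. → (22, 17)
5G: (22, 17) + (5, 19). λ = (19 - 17)/(5 - 22) ≡ 2/6 mod 23. 6⁻¹ ≡ 4 (mod 23), so λ ≡ 8.
  x = λ² - 22 - 5 = 64 - 27 ≡ 14; y = λ·(22 - 14) - 17 ≡ 1. → (14, 1)
6G: (14, 1) + (5, 19). λ = (19 - 1)/(5 - 14) ≡ 18/14 mod 23. 14⁻¹ ≡ 5 (mod 23) since 14·5 = 70 ≡ 1, so λ ≡ 21.
  x = λ² - 14 - 5 = 441 - 19 ≡ 8; y = λ·(14 - 8) - 1 ≡ 10. → (8, 10)
7G: (8, 10) + (5, 19). λ = (19 - 10)/(5 - 8) ≡ 9/20 mod 23. 20⁻¹ ≡ 15 (mod 23), so λ ≡ 20.
  x = λ² - 8 - 5 = 400 - 13 ≡ 19; y = λ·(8 - 19) - 10 ≡ 0. → (19, 0)

(19, 0)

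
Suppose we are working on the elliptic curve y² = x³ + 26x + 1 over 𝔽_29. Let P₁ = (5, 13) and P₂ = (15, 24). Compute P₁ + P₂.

(5, 13) + (15, 24). λ = (24 - 13)/(15 - 5) ≡ 11/10 mod 29. 10⁻¹ ≡ 3 (mod 29) since 10·3 = 30 ≡ 1, so λ ≡ 4.
  x = λ² - 5 - 15 = 16 - 20 ≡ 25; y = λ·(5 - 25) - 13 ≡ 23. → (25, 23)

(25, 23)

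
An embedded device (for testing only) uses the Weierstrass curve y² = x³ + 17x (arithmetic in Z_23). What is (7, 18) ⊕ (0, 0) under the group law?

(9, 13)

(7, 18) + (0, 0). λ = (0 - 18)/(0 - 7) ≡ 5/16 mod 23. 16⁻¹ ≡ 13 (mod 23), so λ ≡ 19.
  x = λ² - 7 - 0 = 361 - 7 ≡ 9; y = λ·(7 - 9) - 18 ≡ 13. → (9, 13)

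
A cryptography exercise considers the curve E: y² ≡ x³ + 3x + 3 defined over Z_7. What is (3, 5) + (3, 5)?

tangent at (3, 5): λ = (3·3² + 3)/(2·5) ≡ 2/3. 3⁻¹ ≡ 5 (mod 7), so λ ≡ 2·5 ≡ 3.
  x = λ² - 3 - 3 = 9 - 6 ≡ 3; y = λ·(3 - 3) - 5 ≡ 2. → (3, 2)

(3, 2)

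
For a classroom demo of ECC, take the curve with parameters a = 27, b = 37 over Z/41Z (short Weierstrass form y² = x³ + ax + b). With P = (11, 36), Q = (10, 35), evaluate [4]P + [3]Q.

First 4P:
Double-and-add on 4 = (100)₂. Start with P = (11, 36) for the leading 1-bit.
double: tangent at (11, 36): λ = (3·11² + 27)/(2·36) ≡ 21/31. 31⁻¹ ≡ 4 (mod 41) since 31·4 = 124 ≡ 1, so λ ≡ 21·4 ≡ 2.
  x = λ² - 11 - 11 = 4 - 22 ≡ 23; y = λ·(11 - 23) - 36 ≡ 22. → (23, 22)
double: tangent at (23, 22): λ = (3·23² + 27)/(2·22) ≡ 15/3. 3⁻¹ ≡ 14 (mod 41), so λ ≡ 15·14 ≡ 5.
  x = λ² - 23 - 23 = 25 - 46 ≡ 20; y = λ·(23 - 20) - 22 ≡ 34. → (20, 34)
4P = (20, 34).
Next 3Q:
Repeated addition: build up to 3Q.
2Q: tangent at (10, 35): λ = (3·10² + 27)/(2·35) ≡ 40/29. 29⁻¹ ≡ 17 (mod 41) since 29·17 = 493 ≡ 1, so λ ≡ 40·17 ≡ 24.
  x = λ² - 10 - 10 = 576 - 20 ≡ 23; y = λ·(10 - 23) - 35 ≡ 22. → (23, 22)
3Q: (23, 22) + (10, 35). λ = (35 - 22)/(10 - 23) ≡ 13/28 mod 41. 28⁻¹ ≡ 22 (mod 41) since 28·22 = 616 ≡ 1, so λ ≡ 40.
  x = λ² - 23 - 10 = 1600 - 33 ≡ 9; y = λ·(23 - 9) - 22 ≡ 5. → (9, 5)
3Q = (9, 5).
Finally 4P + 3Q:
(20, 34) + (9, 5). λ = (5 - 34)/(9 - 20) ≡ 12/30 mod 41. 30⁻¹ ≡ 26 (mod 41) since 30·26 = 780 ≡ 1, so λ ≡ 25.
  x = λ² - 20 - 9 = 625 - 29 ≡ 22; y = λ·(20 - 22) - 34 ≡ 39. → (22, 39)

(22, 39)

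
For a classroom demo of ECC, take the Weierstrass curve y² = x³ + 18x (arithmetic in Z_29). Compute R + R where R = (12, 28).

tangent at (12, 28): λ = (3·12² + 18)/(2·28) ≡ 15/27. 27⁻¹ ≡ 14 (mod 29) since 27·14 = 378 ≡ 1, so λ ≡ 15·14 ≡ 7.
  x = λ² - 12 - 12 = 49 - 24 ≡ 25; y = λ·(12 - 25) - 28 ≡ 26. → (25, 26)

(25, 26)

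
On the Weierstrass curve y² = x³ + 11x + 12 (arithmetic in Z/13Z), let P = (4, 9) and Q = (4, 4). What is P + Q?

The two points share x = 4 and their y-coordinates satisfy 9 + 4 ≡ 0 (mod 13), so they are inverses. Their sum is the point at infinity.

O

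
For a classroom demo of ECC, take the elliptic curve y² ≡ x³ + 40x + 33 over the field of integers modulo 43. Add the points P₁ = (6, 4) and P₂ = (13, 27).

(19, 27)

(6, 4) + (13, 27). λ = (27 - 4)/(13 - 6) ≡ 23/7 mod 43. 7⁻¹ ≡ 37 (mod 43), so λ ≡ 34.
  x = λ² - 6 - 13 = 1156 - 19 ≡ 19; y = λ·(6 - 19) - 4 ≡ 27. → (19, 27)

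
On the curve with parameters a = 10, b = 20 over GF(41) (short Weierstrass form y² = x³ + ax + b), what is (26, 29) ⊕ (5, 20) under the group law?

(26, 29) + (5, 20). λ = (20 - 29)/(5 - 26) ≡ 32/20 mod 41. 20⁻¹ ≡ 39 (mod 41), so λ ≡ 18.
  x = λ² - 26 - 5 = 324 - 31 ≡ 6; y = λ·(26 - 6) - 29 ≡ 3. → (6, 3)

(6, 3)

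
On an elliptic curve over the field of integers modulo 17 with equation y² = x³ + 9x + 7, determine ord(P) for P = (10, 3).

2P: tangent at (10, 3): λ = (3·10² + 9)/(2·3) ≡ 3/6. 6⁻¹ ≡ 3 (mod 17) since 6·3 = 18 ≡ 1, so λ ≡ 3·3 ≡ 9.
  x = λ² - 10 - 10 = 81 - 20 ≡ 10; y = λ·(10 - 10) - 3 ≡ 14. → (10, 14)
3P: (10, 14) + (10, 3): same x and y₁ ≡ -y₂, so the sum is O.
3P = O, so the order is 3.

3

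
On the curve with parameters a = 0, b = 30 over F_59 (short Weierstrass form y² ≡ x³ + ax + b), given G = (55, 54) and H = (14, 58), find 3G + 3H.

First 3G:
Repeated addition: build up to 3G.
2G: tangent at (55, 54): λ = (3·55² + 0)/(2·54) ≡ 48/49. 49⁻¹ ≡ 53 (mod 59) since 49·53 = 2597 ≡ 1, so λ ≡ 48·53 ≡ 7.
  x = λ² - 55 - 55 = 49 - 110 ≡ 57; y = λ·(55 - 57) - 54 ≡ 50. → (57, 50)
3G: (57, 50) + (55, 54). λ = (54 - 50)/(55 - 57) ≡ 4/57 mod 59. 57⁻¹ ≡ 29 (mod 59) since 57·29 = 1653 ≡ 1, so λ ≡ 57.
  x = λ² - 57 - 55 = 3249 - 112 ≡ 10; y = λ·(57 - 10) - 50 ≡ 33. → (10, 33)
3G = (10, 33).
Next 3H:
Repeated addition: build up to 3H.
2H: tangent at (14, 58): λ = (3·14² + 0)/(2·58) ≡ 57/57. 57⁻¹ ≡ 29 (mod 59), so λ ≡ 57·29 ≡ 1.
  x = λ² - 14 - 14 = 1 - 28 ≡ 32; y = λ·(14 - 32) - 58 ≡ 42. → (32, 42)
3H: (32, 42) + (14, 58). λ = (58 - 42)/(14 - 32) ≡ 16/41 mod 59. 41⁻¹ ≡ 36 (mod 59), so λ ≡ 45.
  x = λ² - 32 - 14 = 2025 - 46 ≡ 32; y = λ·(32 - 32) - 42 ≡ 17. → (32, 17)
3H = (32, 17).
Finally 3G + 3H:
(10, 33) + (32, 17). λ = (17 - 33)/(32 - 10) ≡ 43/22 mod 59. 22⁻¹ ≡ 51 (mod 59), so λ ≡ 10.
  x = λ² - 10 - 32 = 100 - 42 ≡ 58; y = λ·(10 - 58) - 33 ≡ 18. → (58, 18)

(58, 18)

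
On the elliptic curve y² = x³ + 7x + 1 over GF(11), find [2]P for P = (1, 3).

tangent at (1, 3): λ = (3·1² + 7)/(2·3) ≡ 10/6. 6⁻¹ ≡ 2 (mod 11), so λ ≡ 10·2 ≡ 9.
  x = λ² - 1 - 1 = 81 - 2 ≡ 2; y = λ·(1 - 2) - 3 ≡ 10. → (2, 10)

(2, 10)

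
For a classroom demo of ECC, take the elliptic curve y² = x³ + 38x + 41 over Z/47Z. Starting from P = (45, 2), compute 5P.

(19, 14)

Double-and-add on 5 = (101)₂. Start with P = (45, 2) for the leading 1-bit.
double: tangent at (45, 2): λ = (3·45² + 38)/(2·2) ≡ 3/4. 4⁻¹ ≡ 12 (mod 47), so λ ≡ 3·12 ≡ 36.
  x = λ² - 45 - 45 = 1296 - 90 ≡ 31; y = λ·(45 - 31) - 2 ≡ 32. → (31, 32)
double: tangent at (31, 32): λ = (3·31² + 38)/(2·32) ≡ 7/17. 17⁻¹ ≡ 36 (mod 47), so λ ≡ 7·36 ≡ 17.
  x = λ² - 31 - 31 = 289 - 62 ≡ 39; y = λ·(31 - 39) - 32 ≡ 20. → (39, 20)
add P: (39, 20) + (45, 2). λ = (2 - 20)/(45 - 39) ≡ 29/6 mod 47. 6⁻¹ ≡ 8 (mod 47) since 6·8 = 48 ≡ 1, so λ ≡ 44.
  x = λ² - 39 - 45 = 1936 - 84 ≡ 19; y = λ·(39 - 19) - 20 ≡ 14. → (19, 14)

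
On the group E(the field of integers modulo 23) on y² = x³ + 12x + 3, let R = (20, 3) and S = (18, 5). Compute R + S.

(9, 9)

(20, 3) + (18, 5). λ = (5 - 3)/(18 - 20) ≡ 2/21 mod 23. 21⁻¹ ≡ 11 (mod 23), so λ ≡ 22.
  x = λ² - 20 - 18 = 484 - 38 ≡ 9; y = λ·(20 - 9) - 3 ≡ 9. → (9, 9)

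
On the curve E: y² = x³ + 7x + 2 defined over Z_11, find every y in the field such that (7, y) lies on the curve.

3, 8

x³ + 7x + 2 = 394 ≡ 9 (mod 11).
Square roots of 9 mod 11: 3 and 8 (since 3² = 9 ≡ 9).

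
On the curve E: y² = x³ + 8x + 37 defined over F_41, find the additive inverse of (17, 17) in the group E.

-(17, 17) = (17, -17 mod 41) = (17, 24).

(17, 24)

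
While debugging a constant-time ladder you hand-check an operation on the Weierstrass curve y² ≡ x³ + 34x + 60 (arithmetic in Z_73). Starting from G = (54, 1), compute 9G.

(69, 15)

Double-and-add on 9 = (1001)₂. Start with G = (54, 1) for the leading 1-bit.
double: tangent at (54, 1): λ = (3·54² + 34)/(2·1) ≡ 22/2. 2⁻¹ ≡ 37 (mod 73) since 2·37 = 74 ≡ 1, so λ ≡ 22·37 ≡ 11.
  x = λ² - 54 - 54 = 121 - 108 ≡ 13; y = λ·(54 - 13) - 1 ≡ 12. → (13, 12)
double: tangent at (13, 12): λ = (3·13² + 34)/(2·12) ≡ 30/24. 24⁻¹ ≡ 70 (mod 73), so λ ≡ 30·70 ≡ 56.
  x = λ² - 13 - 13 = 3136 - 26 ≡ 44; y = λ·(13 - 44) - 12 ≡ 4. → (44, 4)
double: tangent at (44, 4): λ = (3·44² + 34)/(2·4) ≡ 2/8. 8⁻¹ ≡ 64 (mod 73), so λ ≡ 2·64 ≡ 55.
  x = λ² - 44 - 44 = 3025 - 88 ≡ 17; y = λ·(44 - 17) - 4 ≡ 21. → (17, 21)
add G: (17, 21) + (54, 1). λ = (1 - 21)/(54 - 17) ≡ 53/37 mod 73. 37⁻¹ ≡ 2 (mod 73), so λ ≡ 33.
  x = λ² - 17 - 54 = 1089 - 71 ≡ 69; y = λ·(17 - 69) - 21 ≡ 15. → (69, 15)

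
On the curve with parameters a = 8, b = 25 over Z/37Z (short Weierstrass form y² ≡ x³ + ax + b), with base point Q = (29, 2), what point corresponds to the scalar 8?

Repeated addition: build up to 8Q.
2Q: tangent at (29, 2): λ = (3·29² + 8)/(2·2) ≡ 15/4. 4⁻¹ ≡ 28 (mod 37), so λ ≡ 15·28 ≡ 13.
  x = λ² - 29 - 29 = 169 - 58 ≡ 0; y = λ·(29 - 0) - 2 ≡ 5. → (0, 5)
3Q: (0, 5) + (29, 2). λ = (2 - 5)/(29 - 0) ≡ 34/29 mod 37. 29⁻¹ ≡ 23 (mod 37), so λ ≡ 5.
  x = λ² - 0 - 29 = 25 - 29 ≡ 33; y = λ·(0 - 33) - 5 ≡ 15. → (33, 15)
4Q: (33, 15) + (29, 2). λ = (2 - 15)/(29 - 33) ≡ 24/33 mod 37. 33⁻¹ ≡ 9 (mod 37) since 33·9 = 297 ≡ 1, so λ ≡ 31.
  x = λ² - 33 - 29 = 961 - 62 ≡ 11; y = λ·(33 - 11) - 15 ≡ 1. → (11, 1)
5Q: (11, 1) + (29, 2). λ = (2 - 1)/(29 - 11) ≡ 1/18 mod 37. 18⁻¹ ≡ 35 (mod 37), so λ ≡ 35.
  x = λ² - 11 - 29 = 1225 - 40 ≡ 1; y = λ·(11 - 1) - 1 ≡ 16. → (1, 16)
6Q: (1, 16) + (29, 2). λ = (2 - 16)/(29 - 1) ≡ 23/28 mod 37. 28⁻¹ ≡ 4 (mod 37), so λ ≡ 18.
  x = λ² - 1 - 29 = 324 - 30 ≡ 35; y = λ·(1 - 35) - 16 ≡ 1. → (35, 1)
7Q: (35, 1) + (29, 2). λ = (2 - 1)/(29 - 35) ≡ 1/31 mod 37. 31⁻¹ ≡ 6 (mod 37), so λ ≡ 6.
  x = λ² - 35 - 29 = 36 - 64 ≡ 9; y = λ·(35 - 9) - 1 ≡ 7. → (9, 7)
8Q: (9, 7) + (29, 2). λ = (2 - 7)/(29 - 9) ≡ 32/20 mod 37. 20⁻¹ ≡ 13 (mod 37) since 20·13 = 260 ≡ 1, so λ ≡ 9.
  x = λ² - 9 - 29 = 81 - 38 ≡ 6; y = λ·(9 - 6) - 7 ≡ 20. → (6, 20)

(6, 20)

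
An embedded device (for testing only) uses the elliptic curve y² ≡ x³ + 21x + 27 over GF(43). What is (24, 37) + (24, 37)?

tangent at (24, 37): λ = (3·24² + 21)/(2·37) ≡ 29/31. 31⁻¹ ≡ 25 (mod 43), so λ ≡ 29·25 ≡ 37.
  x = λ² - 24 - 24 = 1369 - 48 ≡ 31; y = λ·(24 - 31) - 37 ≡ 5. → (31, 5)

(31, 5)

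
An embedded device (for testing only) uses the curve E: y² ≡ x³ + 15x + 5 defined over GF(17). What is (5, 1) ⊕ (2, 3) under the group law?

(1, 2)

(5, 1) + (2, 3). λ = (3 - 1)/(2 - 5) ≡ 2/14 mod 17. 14⁻¹ ≡ 11 (mod 17), so λ ≡ 5.
  x = λ² - 5 - 2 = 25 - 7 ≡ 1; y = λ·(5 - 1) - 1 ≡ 2. → (1, 2)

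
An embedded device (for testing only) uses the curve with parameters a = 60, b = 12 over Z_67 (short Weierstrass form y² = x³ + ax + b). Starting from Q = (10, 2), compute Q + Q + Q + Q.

Double-and-add on 4 = (100)₂. Start with Q = (10, 2) for the leading 1-bit.
double: tangent at (10, 2): λ = (3·10² + 60)/(2·2) ≡ 25/4. 4⁻¹ ≡ 17 (mod 67), so λ ≡ 25·17 ≡ 23.
  x = λ² - 10 - 10 = 529 - 20 ≡ 40; y = λ·(10 - 40) - 2 ≡ 45. → (40, 45)
double: tangent at (40, 45): λ = (3·40² + 60)/(2·45) ≡ 36/23. 23⁻¹ ≡ 35 (mod 67) since 23·35 = 805 ≡ 1, so λ ≡ 36·35 ≡ 54.
  x = λ² - 40 - 40 = 2916 - 80 ≡ 22; y = λ·(40 - 22) - 45 ≡ 56. → (22, 56)

(22, 56)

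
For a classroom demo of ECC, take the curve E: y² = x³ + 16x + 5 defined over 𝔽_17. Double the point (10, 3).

(13, 9)

tangent at (10, 3): λ = (3·10² + 16)/(2·3) ≡ 10/6. 6⁻¹ ≡ 3 (mod 17) since 6·3 = 18 ≡ 1, so λ ≡ 10·3 ≡ 13.
  x = λ² - 10 - 10 = 169 - 20 ≡ 13; y = λ·(10 - 13) - 3 ≡ 9. → (13, 9)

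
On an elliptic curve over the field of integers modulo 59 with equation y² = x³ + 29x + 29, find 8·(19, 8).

Write Q = (19, 8).
Repeated addition: build up to 8Q.
2Q: tangent at (19, 8): λ = (3·19² + 29)/(2·8) ≡ 50/16. 16⁻¹ ≡ 48 (mod 59), so λ ≡ 50·48 ≡ 40.
  x = λ² - 19 - 19 = 1600 - 38 ≡ 28; y = λ·(19 - 28) - 8 ≡ 45. → (28, 45)
3Q: (28, 45) + (19, 8). λ = (8 - 45)/(19 - 28) ≡ 22/50 mod 59. 50⁻¹ ≡ 13 (mod 59), so λ ≡ 50.
  x = λ² - 28 - 19 = 2500 - 47 ≡ 34; y = λ·(28 - 34) - 45 ≡ 9. → (34, 9)
4Q: (34, 9) + (19, 8). λ = (8 - 9)/(19 - 34) ≡ 58/44 mod 59. 44⁻¹ ≡ 55 (mod 59), so λ ≡ 4.
  x = λ² - 34 - 19 = 16 - 53 ≡ 22; y = λ·(34 - 22) - 9 ≡ 39. → (22, 39)
5Q: (22, 39) + (19, 8). λ = (8 - 39)/(19 - 22) ≡ 28/56 mod 59. 56⁻¹ ≡ 39 (mod 59), so λ ≡ 30.
  x = λ² - 22 - 19 = 900 - 41 ≡ 33; y = λ·(22 - 33) - 39 ≡ 44. → (33, 44)
6Q: (33, 44) + (19, 8). λ = (8 - 44)/(19 - 33) ≡ 23/45 mod 59. 45⁻¹ ≡ 21 (mod 59), so λ ≡ 11.
  x = λ² - 33 - 19 = 121 - 52 ≡ 10; y = λ·(33 - 10) - 44 ≡ 32. → (10, 32)
7Q: (10, 32) + (19, 8). λ = (8 - 32)/(19 - 10) ≡ 35/9 mod 59. 9⁻¹ ≡ 46 (mod 59), so λ ≡ 17.
  x = λ² - 10 - 19 = 289 - 29 ≡ 24; y = λ·(10 - 24) - 32 ≡ 25. → (24, 25)
8Q: (24, 25) + (19, 8). λ = (8 - 25)/(19 - 24) ≡ 42/54 mod 59. 54⁻¹ ≡ 47 (mod 59) since 54·47 = 2538 ≡ 1, so λ ≡ 27.
  x = λ² - 24 - 19 = 729 - 43 ≡ 37; y = λ·(24 - 37) - 25 ≡ 37. → (37, 37)

(37, 37)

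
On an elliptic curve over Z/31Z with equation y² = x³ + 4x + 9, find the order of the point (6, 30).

2P: tangent at (6, 30): λ = (3·6² + 4)/(2·30) ≡ 19/29. 29⁻¹ ≡ 15 (mod 31), so λ ≡ 19·15 ≡ 6.
  x = λ² - 6 - 6 = 36 - 12 ≡ 24; y = λ·(6 - 24) - 30 ≡ 17. → (24, 17)
3P: (24, 17) + (6, 30). λ = (30 - 17)/(6 - 24) ≡ 13/13 mod 31. 13⁻¹ ≡ 12 (mod 31), so λ ≡ 1.
  x = λ² - 24 - 6 = 1 - 30 ≡ 2; y = λ·(24 - 2) - 17 ≡ 5. → (2, 5)
4P: (2, 5) + (6, 30). λ = (30 - 5)/(6 - 2) ≡ 25/4 mod 31. 4⁻¹ ≡ 8 (mod 31), so λ ≡ 14.
  x = λ² - 2 - 6 = 196 - 8 ≡ 2; y = λ·(2 - 2) - 5 ≡ 26. → (2, 26)
5P: (2, 26) + (6, 30). λ = (30 - 26)/(6 - 2) ≡ 4/4 mod 31. 4⁻¹ ≡ 8 (mod 31) since 4·8 = 32 ≡ 1, so λ ≡ 1.
  x = λ² - 2 - 6 = 1 - 8 ≡ 24; y = λ·(2 - 24) - 26 ≡ 14. → (24, 14)
6P: (24, 14) + (6, 30). λ = (30 - 14)/(6 - 24) ≡ 16/13 mod 31. 13⁻¹ ≡ 12 (mod 31) since 13·12 = 156 ≡ 1, so λ ≡ 6.
  x = λ² - 24 - 6 = 36 - 30 ≡ 6; y = λ·(24 - 6) - 14 ≡ 1. → (6, 1)
7P: (6, 1) + (6, 30): same x and y₁ ≡ -y₂, so the sum is 𝒪.
7P = 𝒪, so the order is 7.

7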